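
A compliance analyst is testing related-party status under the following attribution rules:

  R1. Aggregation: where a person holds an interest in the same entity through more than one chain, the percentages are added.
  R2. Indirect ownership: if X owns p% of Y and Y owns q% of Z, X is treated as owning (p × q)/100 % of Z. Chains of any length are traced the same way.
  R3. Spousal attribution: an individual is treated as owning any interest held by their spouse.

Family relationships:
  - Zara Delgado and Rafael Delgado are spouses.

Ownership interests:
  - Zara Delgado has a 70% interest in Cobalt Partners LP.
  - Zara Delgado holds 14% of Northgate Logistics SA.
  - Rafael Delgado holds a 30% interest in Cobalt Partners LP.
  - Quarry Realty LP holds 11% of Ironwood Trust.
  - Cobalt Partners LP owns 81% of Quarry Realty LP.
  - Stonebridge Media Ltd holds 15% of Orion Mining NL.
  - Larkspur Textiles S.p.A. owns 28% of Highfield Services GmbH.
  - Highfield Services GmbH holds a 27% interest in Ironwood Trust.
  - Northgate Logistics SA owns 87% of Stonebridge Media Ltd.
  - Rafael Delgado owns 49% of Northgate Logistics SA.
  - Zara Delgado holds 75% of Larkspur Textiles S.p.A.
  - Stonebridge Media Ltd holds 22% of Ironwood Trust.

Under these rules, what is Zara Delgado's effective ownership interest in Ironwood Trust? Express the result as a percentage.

By spousal attribution (R3), Zara Delgado is treated as also owning Rafael Delgado's interest in Northgate Logistics SA, giving 14% + 49% = 63%.
By spousal attribution (R3), Zara Delgado is treated as also owning Rafael Delgado's interest in Cobalt Partners LP, giving 70% + 30% = 100%.
Chain via Northgate Logistics SA → Stonebridge Media Ltd (R2): 63% × 87% × 22% = 12.0582% of Ironwood Trust.
Chain via Cobalt Partners LP → Quarry Realty LP (R2): 100% × 81% × 11% = 8.91% of Ironwood Trust.
Chain via Larkspur Textiles S.p.A. → Highfield Services GmbH (R2): 75% × 28% × 27% = 5.67% of Ironwood Trust.
Aggregating (R1): 12.0582% + 8.91% + 5.67% = 26.6382%.

26.6382%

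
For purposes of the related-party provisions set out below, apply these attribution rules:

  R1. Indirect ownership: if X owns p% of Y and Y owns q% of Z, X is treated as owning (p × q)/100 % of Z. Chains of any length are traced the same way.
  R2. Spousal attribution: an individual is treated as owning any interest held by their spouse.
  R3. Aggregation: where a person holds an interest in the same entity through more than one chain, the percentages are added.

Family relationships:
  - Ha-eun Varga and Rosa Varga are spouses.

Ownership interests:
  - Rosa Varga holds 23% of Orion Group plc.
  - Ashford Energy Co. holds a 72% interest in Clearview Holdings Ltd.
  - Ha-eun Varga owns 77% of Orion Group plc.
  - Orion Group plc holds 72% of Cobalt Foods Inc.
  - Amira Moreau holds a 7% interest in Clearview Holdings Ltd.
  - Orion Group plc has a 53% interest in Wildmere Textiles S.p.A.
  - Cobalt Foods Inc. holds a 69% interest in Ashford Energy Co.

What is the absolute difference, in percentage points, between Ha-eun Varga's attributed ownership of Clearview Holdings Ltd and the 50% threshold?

By spousal attribution (R2), Ha-eun Varga is treated as also owning Rosa Varga's interest in Orion Group plc, giving 77% + 23% = 100%.
Chain via Orion Group plc → Cobalt Foods Inc. → Ashford Energy Co. (R1): 100% × 72% × 69% × 72% = 35.7696% of Clearview Holdings Ltd.
35.7696% falls short of the 50% threshold by 14.2304 percentage points.

14.2304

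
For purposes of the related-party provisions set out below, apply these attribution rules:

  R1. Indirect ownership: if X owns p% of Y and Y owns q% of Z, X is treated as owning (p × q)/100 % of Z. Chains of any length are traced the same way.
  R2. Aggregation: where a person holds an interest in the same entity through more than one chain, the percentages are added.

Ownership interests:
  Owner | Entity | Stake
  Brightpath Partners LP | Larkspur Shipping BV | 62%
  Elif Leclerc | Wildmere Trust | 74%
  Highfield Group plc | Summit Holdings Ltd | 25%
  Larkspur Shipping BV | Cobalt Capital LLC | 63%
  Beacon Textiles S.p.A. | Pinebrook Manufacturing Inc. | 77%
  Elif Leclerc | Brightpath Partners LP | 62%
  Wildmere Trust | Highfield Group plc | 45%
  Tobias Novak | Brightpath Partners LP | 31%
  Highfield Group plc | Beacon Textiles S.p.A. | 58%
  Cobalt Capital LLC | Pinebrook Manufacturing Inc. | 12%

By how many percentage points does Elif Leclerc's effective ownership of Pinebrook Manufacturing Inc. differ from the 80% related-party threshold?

Chain via Wildmere Trust → Highfield Group plc → Beacon Textiles S.p.A. (R1): 74% × 45% × 58% × 77% = 14.87178% of Pinebrook Manufacturing Inc.
Chain via Brightpath Partners LP → Larkspur Shipping BV → Cobalt Capital LLC (R1): 62% × 62% × 63% × 12% = 2.906064% of Pinebrook Manufacturing Inc.
Aggregating (R2): 14.87178% + 2.906064% = 17.777844%.
17.777844% falls short of the 80% threshold by 62.222156 percentage points.

62.222156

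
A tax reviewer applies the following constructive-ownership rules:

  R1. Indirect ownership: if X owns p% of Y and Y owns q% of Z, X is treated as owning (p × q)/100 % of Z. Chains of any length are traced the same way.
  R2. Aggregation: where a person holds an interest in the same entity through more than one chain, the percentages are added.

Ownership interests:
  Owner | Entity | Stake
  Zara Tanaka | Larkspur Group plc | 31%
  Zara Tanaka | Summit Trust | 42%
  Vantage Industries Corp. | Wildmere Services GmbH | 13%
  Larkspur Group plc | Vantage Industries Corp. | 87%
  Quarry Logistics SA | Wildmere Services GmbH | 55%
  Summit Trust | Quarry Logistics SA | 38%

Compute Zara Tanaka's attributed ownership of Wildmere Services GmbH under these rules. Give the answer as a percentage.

Chain via Larkspur Group plc → Vantage Industries Corp. (R1): 31% × 87% × 13% = 3.5061% of Wildmere Services GmbH.
Chain via Summit Trust → Quarry Logistics SA (R1): 42% × 38% × 55% = 8.778% of Wildmere Services GmbH.
Aggregating (R2): 3.5061% + 8.778% = 12.2841%.

12.2841%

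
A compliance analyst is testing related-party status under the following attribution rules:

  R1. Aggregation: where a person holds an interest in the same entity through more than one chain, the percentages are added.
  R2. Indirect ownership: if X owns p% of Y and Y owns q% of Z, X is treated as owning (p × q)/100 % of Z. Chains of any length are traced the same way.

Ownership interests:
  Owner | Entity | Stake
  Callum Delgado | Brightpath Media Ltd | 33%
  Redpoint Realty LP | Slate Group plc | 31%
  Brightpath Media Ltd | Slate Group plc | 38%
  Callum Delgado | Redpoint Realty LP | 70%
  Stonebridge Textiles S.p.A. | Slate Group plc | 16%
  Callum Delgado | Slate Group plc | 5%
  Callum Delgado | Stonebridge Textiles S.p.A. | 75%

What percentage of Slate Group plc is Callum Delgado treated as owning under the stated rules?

Chain via Brightpath Media Ltd (R2): 33% × 38% = 12.54% of Slate Group plc.
Chain via Stonebridge Textiles S.p.A. (R2): 75% × 16% = 12% of Slate Group plc.
Chain via Redpoint Realty LP (R2): 70% × 31% = 21.7% of Slate Group plc.
Direct interest in Slate Group plc: 5%.
Aggregating (R1): 12.54% + 12% + 21.7% + 5% = 51.24%.

51.24%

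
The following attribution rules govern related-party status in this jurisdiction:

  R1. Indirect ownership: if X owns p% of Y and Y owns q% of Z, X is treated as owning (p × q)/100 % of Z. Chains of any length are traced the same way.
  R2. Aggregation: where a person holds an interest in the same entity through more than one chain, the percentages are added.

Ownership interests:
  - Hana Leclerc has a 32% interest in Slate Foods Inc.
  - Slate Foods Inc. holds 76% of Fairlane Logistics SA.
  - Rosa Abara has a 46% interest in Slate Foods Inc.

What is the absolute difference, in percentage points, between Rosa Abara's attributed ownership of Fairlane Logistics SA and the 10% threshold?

24.96

Chain via Slate Foods Inc. (R1): 46% × 76% = 34.96% of Fairlane Logistics SA.
34.96% exceeds the 10% threshold by 24.96 percentage points.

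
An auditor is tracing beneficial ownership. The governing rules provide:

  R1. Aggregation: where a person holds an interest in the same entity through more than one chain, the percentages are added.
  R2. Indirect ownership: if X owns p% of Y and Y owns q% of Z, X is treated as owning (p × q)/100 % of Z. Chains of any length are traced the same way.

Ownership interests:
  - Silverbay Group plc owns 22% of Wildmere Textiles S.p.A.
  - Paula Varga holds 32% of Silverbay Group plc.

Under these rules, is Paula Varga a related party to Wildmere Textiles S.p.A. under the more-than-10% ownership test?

No

Chain via Silverbay Group plc (R2): 32% × 22% = 7.04% of Wildmere Textiles S.p.A.
7.04% does not exceed the 10% threshold, so Paula is not a related party to Wildmere Textiles S.p.A.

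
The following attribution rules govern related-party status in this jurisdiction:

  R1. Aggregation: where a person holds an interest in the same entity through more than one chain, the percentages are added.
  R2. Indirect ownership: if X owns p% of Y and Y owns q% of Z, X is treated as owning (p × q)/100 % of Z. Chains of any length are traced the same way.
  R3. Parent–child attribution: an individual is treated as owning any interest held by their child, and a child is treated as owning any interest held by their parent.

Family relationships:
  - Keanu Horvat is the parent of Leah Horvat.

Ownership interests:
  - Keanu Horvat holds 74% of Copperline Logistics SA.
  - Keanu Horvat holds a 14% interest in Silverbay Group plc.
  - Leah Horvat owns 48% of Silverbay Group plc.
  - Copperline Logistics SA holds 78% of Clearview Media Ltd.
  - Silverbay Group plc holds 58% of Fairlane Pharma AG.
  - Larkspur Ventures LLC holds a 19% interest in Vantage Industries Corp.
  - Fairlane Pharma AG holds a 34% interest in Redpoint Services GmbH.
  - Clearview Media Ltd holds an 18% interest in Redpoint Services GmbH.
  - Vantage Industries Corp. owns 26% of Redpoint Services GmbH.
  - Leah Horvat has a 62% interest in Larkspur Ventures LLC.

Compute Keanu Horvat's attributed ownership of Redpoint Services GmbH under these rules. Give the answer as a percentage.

25.6788%

By parent–child attribution (R3), Keanu Horvat is treated as also owning Leah Horvat's interest in Silverbay Group plc, giving 14% + 48% = 62%.
By parent–child attribution (R3), Keanu Horvat is treated as owning Leah Horvat's 62% interest in Larkspur Ventures LLC.
Chain via Copperline Logistics SA → Clearview Media Ltd (R2): 74% × 78% × 18% = 10.3896% of Redpoint Services GmbH.
Chain via Silverbay Group plc → Fairlane Pharma AG (R2): 62% × 58% × 34% = 12.2264% of Redpoint Services GmbH.
Chain via Larkspur Ventures LLC → Vantage Industries Corp. (R2): 62% × 19% × 26% = 3.0628% of Redpoint Services GmbH.
Aggregating (R1): 10.3896% + 12.2264% + 3.0628% = 25.6788%.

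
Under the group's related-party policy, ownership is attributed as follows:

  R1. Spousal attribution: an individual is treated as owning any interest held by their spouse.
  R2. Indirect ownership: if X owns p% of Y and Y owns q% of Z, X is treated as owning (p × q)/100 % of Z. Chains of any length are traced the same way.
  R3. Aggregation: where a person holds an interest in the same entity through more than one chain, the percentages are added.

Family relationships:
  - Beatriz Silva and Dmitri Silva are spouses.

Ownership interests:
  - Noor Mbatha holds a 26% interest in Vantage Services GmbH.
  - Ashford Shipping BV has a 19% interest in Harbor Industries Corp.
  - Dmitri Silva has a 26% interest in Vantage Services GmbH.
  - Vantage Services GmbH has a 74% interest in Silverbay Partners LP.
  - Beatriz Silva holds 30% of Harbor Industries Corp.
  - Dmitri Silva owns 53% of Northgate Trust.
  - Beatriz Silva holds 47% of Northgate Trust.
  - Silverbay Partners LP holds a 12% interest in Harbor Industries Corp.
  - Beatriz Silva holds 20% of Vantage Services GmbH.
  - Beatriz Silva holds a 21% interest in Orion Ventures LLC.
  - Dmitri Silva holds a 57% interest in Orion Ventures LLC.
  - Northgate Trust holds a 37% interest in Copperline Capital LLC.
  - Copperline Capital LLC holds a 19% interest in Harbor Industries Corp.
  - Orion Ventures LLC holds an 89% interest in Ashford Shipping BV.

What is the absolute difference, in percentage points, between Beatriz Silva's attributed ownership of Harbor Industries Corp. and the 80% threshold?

25.6954

By spousal attribution (R1), Beatriz Silva is treated as also owning Dmitri Silva's interest in Northgate Trust, giving 47% + 53% = 100%.
By spousal attribution (R1), Beatriz Silva is treated as also owning Dmitri Silva's interest in Vantage Services GmbH, giving 20% + 26% = 46%.
By spousal attribution (R1), Beatriz Silva is treated as also owning Dmitri Silva's interest in Orion Ventures LLC, giving 21% + 57% = 78%.
Chain via Northgate Trust → Copperline Capital LLC (R2): 100% × 37% × 19% = 7.03% of Harbor Industries Corp.
Chain via Vantage Services GmbH → Silverbay Partners LP (R2): 46% × 74% × 12% = 4.0848% of Harbor Industries Corp.
Chain via Orion Ventures LLC → Ashford Shipping BV (R2): 78% × 89% × 19% = 13.1898% of Harbor Industries Corp.
Direct interest in Harbor Industries Corp: 30%.
Aggregating (R3): 7.03% + 4.0848% + 13.1898% + 30% = 54.3046%.
54.3046% falls short of the 80% threshold by 25.6954 percentage points.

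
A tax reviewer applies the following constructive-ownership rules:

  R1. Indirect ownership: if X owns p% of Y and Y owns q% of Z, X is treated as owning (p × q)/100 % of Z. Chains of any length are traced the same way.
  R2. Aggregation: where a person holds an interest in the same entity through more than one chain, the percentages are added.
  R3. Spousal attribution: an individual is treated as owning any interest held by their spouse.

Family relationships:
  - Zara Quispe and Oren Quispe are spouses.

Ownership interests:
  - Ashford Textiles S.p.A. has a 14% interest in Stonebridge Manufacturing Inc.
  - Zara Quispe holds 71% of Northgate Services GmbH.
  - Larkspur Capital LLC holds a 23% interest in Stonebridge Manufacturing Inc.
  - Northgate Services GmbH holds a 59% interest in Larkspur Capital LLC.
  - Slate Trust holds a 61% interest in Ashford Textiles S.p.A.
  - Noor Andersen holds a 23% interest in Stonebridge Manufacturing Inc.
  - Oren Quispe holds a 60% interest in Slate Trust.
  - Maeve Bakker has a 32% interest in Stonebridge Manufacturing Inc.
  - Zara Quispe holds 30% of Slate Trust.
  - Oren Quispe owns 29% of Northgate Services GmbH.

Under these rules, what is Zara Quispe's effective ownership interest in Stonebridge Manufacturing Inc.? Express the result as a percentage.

By spousal attribution (R3), Zara Quispe is treated as also owning Oren Quispe's interest in Slate Trust, giving 30% + 60% = 90%.
By spousal attribution (R3), Zara Quispe is treated as also owning Oren Quispe's interest in Northgate Services GmbH, giving 71% + 29% = 100%.
Chain via Slate Trust → Ashford Textiles S.p.A. (R1): 90% × 61% × 14% = 7.686% of Stonebridge Manufacturing Inc.
Chain via Northgate Services GmbH → Larkspur Capital LLC (R1): 100% × 59% × 23% = 13.57% of Stonebridge Manufacturing Inc.
Aggregating (R2): 7.686% + 13.57% = 21.256%.

21.256%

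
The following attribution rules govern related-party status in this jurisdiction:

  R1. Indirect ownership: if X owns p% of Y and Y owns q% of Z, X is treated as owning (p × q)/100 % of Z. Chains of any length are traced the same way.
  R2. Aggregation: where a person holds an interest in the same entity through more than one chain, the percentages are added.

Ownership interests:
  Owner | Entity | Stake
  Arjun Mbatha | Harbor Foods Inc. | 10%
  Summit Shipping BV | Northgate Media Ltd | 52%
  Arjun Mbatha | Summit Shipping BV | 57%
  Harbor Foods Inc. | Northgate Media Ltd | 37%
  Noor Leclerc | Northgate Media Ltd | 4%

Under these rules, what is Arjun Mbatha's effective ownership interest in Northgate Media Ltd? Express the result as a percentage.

33.34%

Chain via Summit Shipping BV (R1): 57% × 52% = 29.64% of Northgate Media Ltd.
Chain via Harbor Foods Inc. (R1): 10% × 37% = 3.7% of Northgate Media Ltd.
Aggregating (R2): 29.64% + 3.7% = 33.34%.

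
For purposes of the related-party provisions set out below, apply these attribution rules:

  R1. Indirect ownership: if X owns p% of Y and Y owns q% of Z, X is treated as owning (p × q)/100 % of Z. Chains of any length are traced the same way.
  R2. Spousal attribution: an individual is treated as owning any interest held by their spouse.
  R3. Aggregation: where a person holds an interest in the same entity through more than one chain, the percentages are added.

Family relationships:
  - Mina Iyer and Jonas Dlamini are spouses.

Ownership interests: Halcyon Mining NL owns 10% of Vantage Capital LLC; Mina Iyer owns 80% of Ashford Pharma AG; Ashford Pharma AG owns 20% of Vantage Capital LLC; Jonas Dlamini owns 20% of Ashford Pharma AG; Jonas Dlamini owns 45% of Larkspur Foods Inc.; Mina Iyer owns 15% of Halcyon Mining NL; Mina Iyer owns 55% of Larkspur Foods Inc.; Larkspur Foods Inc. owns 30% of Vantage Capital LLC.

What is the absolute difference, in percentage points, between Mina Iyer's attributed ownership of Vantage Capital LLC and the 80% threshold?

By spousal attribution (R2), Mina Iyer is treated as also owning Jonas Dlamini's interest in Ashford Pharma AG, giving 80% + 20% = 100%.
By spousal attribution (R2), Mina Iyer is treated as also owning Jonas Dlamini's interest in Larkspur Foods Inc, giving 55% + 45% = 100%.
Chain via Ashford Pharma AG (R1): 100% × 20% = 20% of Vantage Capital LLC.
Chain via Halcyon Mining NL (R1): 15% × 10% = 1.5% of Vantage Capital LLC.
Chain via Larkspur Foods Inc. (R1): 100% × 30% = 30% of Vantage Capital LLC.
Aggregating (R3): 20% + 1.5% + 30% = 51.5%.
51.5% falls short of the 80% threshold by 28.5 percentage points.

28.5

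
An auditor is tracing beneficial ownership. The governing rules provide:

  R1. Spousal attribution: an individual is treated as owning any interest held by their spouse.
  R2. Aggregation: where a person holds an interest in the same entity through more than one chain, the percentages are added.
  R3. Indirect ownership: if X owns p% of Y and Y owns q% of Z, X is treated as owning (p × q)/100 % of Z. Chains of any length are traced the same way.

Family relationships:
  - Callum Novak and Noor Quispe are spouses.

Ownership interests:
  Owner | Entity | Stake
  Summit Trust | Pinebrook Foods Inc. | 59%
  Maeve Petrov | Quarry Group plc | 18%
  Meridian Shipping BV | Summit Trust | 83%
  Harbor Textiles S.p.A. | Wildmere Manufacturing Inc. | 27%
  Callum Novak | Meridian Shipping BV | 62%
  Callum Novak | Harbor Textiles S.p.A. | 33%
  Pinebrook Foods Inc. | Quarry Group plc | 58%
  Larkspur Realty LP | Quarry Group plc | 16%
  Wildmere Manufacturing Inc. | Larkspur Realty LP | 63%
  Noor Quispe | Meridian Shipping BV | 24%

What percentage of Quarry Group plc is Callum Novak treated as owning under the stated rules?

By spousal attribution (R1), Callum Novak is treated as also owning Noor Quispe's interest in Meridian Shipping BV, giving 62% + 24% = 86%.
Chain via Harbor Textiles S.p.A. → Wildmere Manufacturing Inc. → Larkspur Realty LP (R3): 33% × 27% × 63% × 16% = 0.898128% of Quarry Group plc.
Chain via Meridian Shipping BV → Summit Trust → Pinebrook Foods Inc. (R3): 86% × 83% × 59% × 58% = 24.426236% of Quarry Group plc.
Aggregating (R2): 0.898128% + 24.426236% = 25.324364%.

25.324364%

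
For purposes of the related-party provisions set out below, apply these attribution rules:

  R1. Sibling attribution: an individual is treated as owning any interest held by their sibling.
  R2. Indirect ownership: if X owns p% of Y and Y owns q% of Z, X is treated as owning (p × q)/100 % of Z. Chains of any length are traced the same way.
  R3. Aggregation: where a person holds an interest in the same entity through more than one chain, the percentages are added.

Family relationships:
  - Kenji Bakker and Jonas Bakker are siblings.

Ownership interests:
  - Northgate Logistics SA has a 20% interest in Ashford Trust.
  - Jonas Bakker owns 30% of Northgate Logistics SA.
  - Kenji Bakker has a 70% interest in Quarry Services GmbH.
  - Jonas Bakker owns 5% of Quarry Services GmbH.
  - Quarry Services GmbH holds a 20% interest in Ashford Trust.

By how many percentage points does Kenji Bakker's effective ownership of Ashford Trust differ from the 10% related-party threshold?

By sibling attribution (R1), Kenji Bakker is treated as also owning Jonas Bakker's interest in Quarry Services GmbH, giving 70% + 5% = 75%.
By sibling attribution (R1), Kenji Bakker is treated as owning Jonas Bakker's 30% interest in Northgate Logistics SA.
Chain via Quarry Services GmbH (R2): 75% × 20% = 15% of Ashford Trust.
Chain via Northgate Logistics SA (R2): 30% × 20% = 6% of Ashford Trust.
Aggregating (R3): 15% + 6% = 21%.
21% exceeds the 10% threshold by 11 percentage points.

11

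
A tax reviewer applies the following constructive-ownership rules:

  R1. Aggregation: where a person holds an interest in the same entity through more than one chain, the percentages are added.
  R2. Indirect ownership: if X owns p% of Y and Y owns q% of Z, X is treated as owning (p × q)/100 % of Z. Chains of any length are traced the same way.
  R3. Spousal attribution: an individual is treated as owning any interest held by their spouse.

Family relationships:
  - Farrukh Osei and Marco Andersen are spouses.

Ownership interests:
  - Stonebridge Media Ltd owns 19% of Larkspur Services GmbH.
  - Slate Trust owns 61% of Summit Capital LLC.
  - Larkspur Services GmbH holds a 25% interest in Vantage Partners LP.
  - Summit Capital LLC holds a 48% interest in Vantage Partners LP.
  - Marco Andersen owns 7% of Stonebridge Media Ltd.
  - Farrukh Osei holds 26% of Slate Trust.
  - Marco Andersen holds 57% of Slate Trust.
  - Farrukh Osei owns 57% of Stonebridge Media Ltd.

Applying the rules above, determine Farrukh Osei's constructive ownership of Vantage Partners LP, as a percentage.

27.3424%

By spousal attribution (R3), Farrukh Osei is treated as also owning Marco Andersen's interest in Slate Trust, giving 26% + 57% = 83%.
By spousal attribution (R3), Farrukh Osei is treated as also owning Marco Andersen's interest in Stonebridge Media Ltd, giving 57% + 7% = 64%.
Chain via Slate Trust → Summit Capital LLC (R2): 83% × 61% × 48% = 24.3024% of Vantage Partners LP.
Chain via Stonebridge Media Ltd → Larkspur Services GmbH (R2): 64% × 19% × 25% = 3.04% of Vantage Partners LP.
Aggregating (R1): 24.3024% + 3.04% = 27.3424%.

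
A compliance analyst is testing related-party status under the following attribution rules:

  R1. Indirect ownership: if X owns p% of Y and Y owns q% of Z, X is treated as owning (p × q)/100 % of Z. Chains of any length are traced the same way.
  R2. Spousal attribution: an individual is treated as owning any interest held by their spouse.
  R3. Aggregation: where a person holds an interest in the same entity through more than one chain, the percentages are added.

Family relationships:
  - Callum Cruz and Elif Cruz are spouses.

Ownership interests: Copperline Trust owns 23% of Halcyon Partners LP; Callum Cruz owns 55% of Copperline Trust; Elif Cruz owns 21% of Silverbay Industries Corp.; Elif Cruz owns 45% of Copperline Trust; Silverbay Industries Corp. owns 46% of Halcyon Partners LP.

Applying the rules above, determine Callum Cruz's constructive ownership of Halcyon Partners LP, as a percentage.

By spousal attribution (R2), Callum Cruz is treated as also owning Elif Cruz's interest in Copperline Trust, giving 55% + 45% = 100%.
By spousal attribution (R2), Callum Cruz is treated as owning Elif Cruz's 21% interest in Silverbay Industries Corp.
Chain via Copperline Trust (R1): 100% × 23% = 23% of Halcyon Partners LP.
Chain via Silverbay Industries Corp. (R1): 21% × 46% = 9.66% of Halcyon Partners LP.
Aggregating (R3): 23% + 9.66% = 32.66%.

32.66%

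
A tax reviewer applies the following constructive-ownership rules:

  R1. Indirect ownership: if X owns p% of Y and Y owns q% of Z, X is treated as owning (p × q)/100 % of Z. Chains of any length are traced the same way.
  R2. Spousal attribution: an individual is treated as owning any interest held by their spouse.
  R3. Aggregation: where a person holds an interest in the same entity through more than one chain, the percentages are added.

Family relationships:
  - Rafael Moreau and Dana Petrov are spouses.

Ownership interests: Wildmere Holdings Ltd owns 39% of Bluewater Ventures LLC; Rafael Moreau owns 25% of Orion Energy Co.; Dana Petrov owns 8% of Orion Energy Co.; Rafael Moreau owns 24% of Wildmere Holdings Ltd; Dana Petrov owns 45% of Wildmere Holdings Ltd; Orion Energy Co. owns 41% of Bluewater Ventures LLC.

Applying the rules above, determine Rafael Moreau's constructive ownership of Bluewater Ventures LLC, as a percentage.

40.44%

By spousal attribution (R2), Rafael Moreau is treated as also owning Dana Petrov's interest in Wildmere Holdings Ltd, giving 24% + 45% = 69%.
By spousal attribution (R2), Rafael Moreau is treated as also owning Dana Petrov's interest in Orion Energy Co, giving 25% + 8% = 33%.
Chain via Wildmere Holdings Ltd (R1): 69% × 39% = 26.91% of Bluewater Ventures LLC.
Chain via Orion Energy Co. (R1): 33% × 41% = 13.53% of Bluewater Ventures LLC.
Aggregating (R3): 26.91% + 13.53% = 40.44%.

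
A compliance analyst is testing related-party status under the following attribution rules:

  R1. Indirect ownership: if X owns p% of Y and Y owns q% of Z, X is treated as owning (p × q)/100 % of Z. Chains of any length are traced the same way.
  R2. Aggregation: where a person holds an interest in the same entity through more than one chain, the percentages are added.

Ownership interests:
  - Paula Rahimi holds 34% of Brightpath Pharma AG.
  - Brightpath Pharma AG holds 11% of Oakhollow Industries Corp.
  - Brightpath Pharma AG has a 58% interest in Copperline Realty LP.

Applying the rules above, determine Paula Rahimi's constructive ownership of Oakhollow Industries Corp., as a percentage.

3.74%

Chain via Brightpath Pharma AG (R1): 34% × 11% = 3.74% of Oakhollow Industries Corp.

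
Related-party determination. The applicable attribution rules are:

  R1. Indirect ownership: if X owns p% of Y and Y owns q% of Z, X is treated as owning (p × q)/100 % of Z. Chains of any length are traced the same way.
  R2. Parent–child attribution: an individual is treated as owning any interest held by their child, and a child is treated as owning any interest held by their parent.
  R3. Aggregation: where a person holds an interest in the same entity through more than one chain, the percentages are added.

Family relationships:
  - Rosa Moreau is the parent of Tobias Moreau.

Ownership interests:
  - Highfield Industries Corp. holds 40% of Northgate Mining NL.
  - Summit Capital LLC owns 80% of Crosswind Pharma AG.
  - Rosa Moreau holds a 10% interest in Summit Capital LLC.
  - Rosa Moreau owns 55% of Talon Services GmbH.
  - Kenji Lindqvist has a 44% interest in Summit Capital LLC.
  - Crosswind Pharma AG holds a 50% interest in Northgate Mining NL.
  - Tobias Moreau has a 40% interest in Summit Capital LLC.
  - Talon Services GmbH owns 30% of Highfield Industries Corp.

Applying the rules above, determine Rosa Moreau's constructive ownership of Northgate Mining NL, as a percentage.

26.6%

By parent–child attribution (R2), Rosa Moreau is treated as also owning Tobias Moreau's interest in Summit Capital LLC, giving 10% + 40% = 50%.
Chain via Summit Capital LLC → Crosswind Pharma AG (R1): 50% × 80% × 50% = 20% of Northgate Mining NL.
Chain via Talon Services GmbH → Highfield Industries Corp. (R1): 55% × 30% × 40% = 6.6% of Northgate Mining NL.
Aggregating (R3): 20% + 6.6% = 26.6%.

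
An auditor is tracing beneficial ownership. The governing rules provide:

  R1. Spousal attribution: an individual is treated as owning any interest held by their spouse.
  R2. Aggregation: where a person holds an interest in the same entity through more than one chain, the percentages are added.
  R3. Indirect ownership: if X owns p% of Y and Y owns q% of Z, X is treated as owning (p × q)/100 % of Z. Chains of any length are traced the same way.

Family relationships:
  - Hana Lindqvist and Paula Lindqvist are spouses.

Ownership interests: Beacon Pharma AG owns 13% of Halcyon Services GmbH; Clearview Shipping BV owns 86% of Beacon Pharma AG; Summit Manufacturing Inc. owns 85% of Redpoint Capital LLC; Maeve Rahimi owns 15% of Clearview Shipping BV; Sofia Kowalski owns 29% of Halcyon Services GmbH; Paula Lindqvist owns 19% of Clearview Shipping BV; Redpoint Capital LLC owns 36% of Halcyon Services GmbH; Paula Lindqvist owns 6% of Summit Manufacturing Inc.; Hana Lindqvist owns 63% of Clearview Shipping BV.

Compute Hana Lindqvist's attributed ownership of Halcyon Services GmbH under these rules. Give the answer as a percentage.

By spousal attribution (R1), Hana Lindqvist is treated as also owning Paula Lindqvist's interest in Clearview Shipping BV, giving 63% + 19% = 82%.
By spousal attribution (R1), Hana Lindqvist is treated as owning Paula Lindqvist's 6% interest in Summit Manufacturing Inc.
Chain via Clearview Shipping BV → Beacon Pharma AG (R3): 82% × 86% × 13% = 9.1676% of Halcyon Services GmbH.
Chain via Summit Manufacturing Inc. → Redpoint Capital LLC (R3): 6% × 85% × 36% = 1.836% of Halcyon Services GmbH.
Aggregating (R2): 9.1676% + 1.836% = 11.0036%.

11.0036%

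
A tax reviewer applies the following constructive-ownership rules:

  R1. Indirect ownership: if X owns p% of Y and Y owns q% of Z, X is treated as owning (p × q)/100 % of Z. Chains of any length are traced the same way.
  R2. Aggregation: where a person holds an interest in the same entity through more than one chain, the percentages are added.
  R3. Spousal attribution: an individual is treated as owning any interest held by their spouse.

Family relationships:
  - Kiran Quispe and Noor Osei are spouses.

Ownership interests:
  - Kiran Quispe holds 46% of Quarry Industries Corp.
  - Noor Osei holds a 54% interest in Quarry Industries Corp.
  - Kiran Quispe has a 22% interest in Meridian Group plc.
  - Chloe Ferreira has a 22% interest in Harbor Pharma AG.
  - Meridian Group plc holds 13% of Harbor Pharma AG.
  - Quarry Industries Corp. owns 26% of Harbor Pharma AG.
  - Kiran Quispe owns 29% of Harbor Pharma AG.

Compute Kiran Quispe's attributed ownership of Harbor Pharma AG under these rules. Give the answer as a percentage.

57.86%

By spousal attribution (R3), Kiran Quispe is treated as also owning Noor Osei's interest in Quarry Industries Corp, giving 46% + 54% = 100%.
Chain via Meridian Group plc (R1): 22% × 13% = 2.86% of Harbor Pharma AG.
Chain via Quarry Industries Corp. (R1): 100% × 26% = 26% of Harbor Pharma AG.
Direct interest in Harbor Pharma AG: 29%.
Aggregating (R2): 2.86% + 26% + 29% = 57.86%.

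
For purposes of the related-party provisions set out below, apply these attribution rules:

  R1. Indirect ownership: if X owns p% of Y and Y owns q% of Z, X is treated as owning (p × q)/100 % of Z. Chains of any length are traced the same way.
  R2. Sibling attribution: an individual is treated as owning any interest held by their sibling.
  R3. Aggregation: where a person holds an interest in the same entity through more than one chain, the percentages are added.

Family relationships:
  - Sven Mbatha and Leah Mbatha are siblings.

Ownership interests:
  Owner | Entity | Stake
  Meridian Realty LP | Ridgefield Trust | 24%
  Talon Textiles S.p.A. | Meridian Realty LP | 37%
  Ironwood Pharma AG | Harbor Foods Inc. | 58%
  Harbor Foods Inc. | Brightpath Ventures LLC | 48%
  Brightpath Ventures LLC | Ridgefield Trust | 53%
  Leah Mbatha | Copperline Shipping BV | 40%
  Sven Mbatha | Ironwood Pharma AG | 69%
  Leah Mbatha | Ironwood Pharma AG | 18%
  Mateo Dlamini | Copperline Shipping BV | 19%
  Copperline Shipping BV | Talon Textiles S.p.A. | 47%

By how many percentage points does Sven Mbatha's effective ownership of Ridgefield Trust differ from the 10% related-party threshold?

By sibling attribution (R2), Sven Mbatha is treated as also owning Leah Mbatha's interest in Ironwood Pharma AG, giving 69% + 18% = 87%.
By sibling attribution (R2), Sven Mbatha is treated as owning Leah Mbatha's 40% interest in Copperline Shipping BV.
Chain via Ironwood Pharma AG → Harbor Foods Inc. → Brightpath Ventures LLC (R1): 87% × 58% × 48% × 53% = 12.837024% of Ridgefield Trust.
Chain via Copperline Shipping BV → Talon Textiles S.p.A. → Meridian Realty LP (R1): 40% × 47% × 37% × 24% = 1.66944% of Ridgefield Trust.
Aggregating (R3): 12.837024% + 1.66944% = 14.506464%.
14.506464% exceeds the 10% threshold by 4.506464 percentage points.

4.506464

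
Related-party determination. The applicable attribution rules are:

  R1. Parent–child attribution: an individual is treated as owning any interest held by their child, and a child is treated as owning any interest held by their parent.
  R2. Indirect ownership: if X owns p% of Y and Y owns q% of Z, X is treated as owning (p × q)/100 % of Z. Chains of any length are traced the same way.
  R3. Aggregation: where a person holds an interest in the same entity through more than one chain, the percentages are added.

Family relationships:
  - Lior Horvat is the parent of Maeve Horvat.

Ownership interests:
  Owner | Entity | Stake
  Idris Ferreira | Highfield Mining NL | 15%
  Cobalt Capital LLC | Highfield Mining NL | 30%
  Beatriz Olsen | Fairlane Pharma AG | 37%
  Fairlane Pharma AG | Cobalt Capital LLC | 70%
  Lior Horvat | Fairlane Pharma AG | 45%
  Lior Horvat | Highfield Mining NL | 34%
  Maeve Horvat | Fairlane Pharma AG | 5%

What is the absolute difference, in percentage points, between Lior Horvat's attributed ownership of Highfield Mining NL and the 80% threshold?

By parent–child attribution (R1), Lior Horvat is treated as also owning Maeve Horvat's interest in Fairlane Pharma AG, giving 45% + 5% = 50%.
Chain via Fairlane Pharma AG → Cobalt Capital LLC (R2): 50% × 70% × 30% = 10.5% of Highfield Mining NL.
Direct interest in Highfield Mining NL: 34%.
Aggregating (R3): 10.5% + 34% = 44.5%.
44.5% falls short of the 80% threshold by 35.5 percentage points.

35.5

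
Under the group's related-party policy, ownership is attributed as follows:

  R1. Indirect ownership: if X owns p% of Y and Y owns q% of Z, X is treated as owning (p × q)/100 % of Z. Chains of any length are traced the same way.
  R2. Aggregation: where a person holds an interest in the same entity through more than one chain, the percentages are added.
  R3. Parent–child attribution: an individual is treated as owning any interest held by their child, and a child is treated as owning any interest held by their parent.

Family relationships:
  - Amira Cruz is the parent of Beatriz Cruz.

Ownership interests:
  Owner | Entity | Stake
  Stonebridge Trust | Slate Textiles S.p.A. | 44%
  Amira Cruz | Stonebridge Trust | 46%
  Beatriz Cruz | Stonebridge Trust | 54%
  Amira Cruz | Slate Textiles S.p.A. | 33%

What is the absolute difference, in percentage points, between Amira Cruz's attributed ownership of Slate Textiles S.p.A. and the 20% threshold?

57

By parent–child attribution (R3), Amira Cruz is treated as also owning Beatriz Cruz's interest in Stonebridge Trust, giving 46% + 54% = 100%.
Chain via Stonebridge Trust (R1): 100% × 44% = 44% of Slate Textiles S.p.A.
Direct interest in Slate Textiles S.p.A: 33%.
Aggregating (R2): 44% + 33% = 77%.
77% exceeds the 20% threshold by 57 percentage points.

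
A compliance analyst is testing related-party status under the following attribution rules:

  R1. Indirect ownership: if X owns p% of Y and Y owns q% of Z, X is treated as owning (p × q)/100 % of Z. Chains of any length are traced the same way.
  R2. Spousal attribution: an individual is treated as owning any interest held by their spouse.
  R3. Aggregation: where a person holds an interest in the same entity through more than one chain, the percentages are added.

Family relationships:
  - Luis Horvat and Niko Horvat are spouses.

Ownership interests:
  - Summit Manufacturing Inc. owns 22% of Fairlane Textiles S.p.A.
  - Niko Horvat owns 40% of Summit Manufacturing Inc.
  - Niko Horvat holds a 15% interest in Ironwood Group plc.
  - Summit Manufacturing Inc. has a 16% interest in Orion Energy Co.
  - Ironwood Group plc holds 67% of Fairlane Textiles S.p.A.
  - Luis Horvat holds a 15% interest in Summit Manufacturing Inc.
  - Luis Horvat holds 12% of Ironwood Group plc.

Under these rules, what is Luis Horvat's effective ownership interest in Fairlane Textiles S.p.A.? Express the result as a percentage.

30.19%

By spousal attribution (R2), Luis Horvat is treated as also owning Niko Horvat's interest in Summit Manufacturing Inc, giving 15% + 40% = 55%.
By spousal attribution (R2), Luis Horvat is treated as also owning Niko Horvat's interest in Ironwood Group plc, giving 12% + 15% = 27%.
Chain via Summit Manufacturing Inc. (R1): 55% × 22% = 12.1% of Fairlane Textiles S.p.A.
Chain via Ironwood Group plc (R1): 27% × 67% = 18.09% of Fairlane Textiles S.p.A.
Aggregating (R3): 12.1% + 18.09% = 30.19%.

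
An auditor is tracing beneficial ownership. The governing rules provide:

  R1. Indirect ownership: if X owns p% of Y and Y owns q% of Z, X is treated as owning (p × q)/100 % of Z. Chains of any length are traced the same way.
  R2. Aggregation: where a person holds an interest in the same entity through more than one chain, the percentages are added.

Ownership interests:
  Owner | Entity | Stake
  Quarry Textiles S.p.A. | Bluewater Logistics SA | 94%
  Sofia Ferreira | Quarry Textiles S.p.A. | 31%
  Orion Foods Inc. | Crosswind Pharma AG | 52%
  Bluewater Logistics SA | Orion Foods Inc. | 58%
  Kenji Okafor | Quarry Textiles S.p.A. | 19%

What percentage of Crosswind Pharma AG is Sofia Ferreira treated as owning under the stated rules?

8.788624%

Chain via Quarry Textiles S.p.A. → Bluewater Logistics SA → Orion Foods Inc. (R1): 31% × 94% × 58% × 52% = 8.788624% of Crosswind Pharma AG.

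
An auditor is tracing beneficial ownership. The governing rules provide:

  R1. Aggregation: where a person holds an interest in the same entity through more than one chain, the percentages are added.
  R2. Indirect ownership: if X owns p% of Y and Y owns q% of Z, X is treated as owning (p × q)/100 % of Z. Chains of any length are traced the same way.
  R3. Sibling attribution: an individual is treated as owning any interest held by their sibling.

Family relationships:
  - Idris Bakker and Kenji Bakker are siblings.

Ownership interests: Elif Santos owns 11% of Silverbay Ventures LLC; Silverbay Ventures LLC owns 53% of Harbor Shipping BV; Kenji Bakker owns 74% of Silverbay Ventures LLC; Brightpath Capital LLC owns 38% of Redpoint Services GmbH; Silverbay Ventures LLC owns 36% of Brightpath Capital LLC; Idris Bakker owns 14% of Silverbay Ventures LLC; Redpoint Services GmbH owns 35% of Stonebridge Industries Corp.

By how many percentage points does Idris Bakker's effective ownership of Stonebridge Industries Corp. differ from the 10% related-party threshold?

By sibling attribution (R3), Idris Bakker is treated as also owning Kenji Bakker's interest in Silverbay Ventures LLC, giving 14% + 74% = 88%.
Chain via Silverbay Ventures LLC → Brightpath Capital LLC → Redpoint Services GmbH (R2): 88% × 36% × 38% × 35% = 4.21344% of Stonebridge Industries Corp.
4.21344% falls short of the 10% threshold by 5.78656 percentage points.

5.78656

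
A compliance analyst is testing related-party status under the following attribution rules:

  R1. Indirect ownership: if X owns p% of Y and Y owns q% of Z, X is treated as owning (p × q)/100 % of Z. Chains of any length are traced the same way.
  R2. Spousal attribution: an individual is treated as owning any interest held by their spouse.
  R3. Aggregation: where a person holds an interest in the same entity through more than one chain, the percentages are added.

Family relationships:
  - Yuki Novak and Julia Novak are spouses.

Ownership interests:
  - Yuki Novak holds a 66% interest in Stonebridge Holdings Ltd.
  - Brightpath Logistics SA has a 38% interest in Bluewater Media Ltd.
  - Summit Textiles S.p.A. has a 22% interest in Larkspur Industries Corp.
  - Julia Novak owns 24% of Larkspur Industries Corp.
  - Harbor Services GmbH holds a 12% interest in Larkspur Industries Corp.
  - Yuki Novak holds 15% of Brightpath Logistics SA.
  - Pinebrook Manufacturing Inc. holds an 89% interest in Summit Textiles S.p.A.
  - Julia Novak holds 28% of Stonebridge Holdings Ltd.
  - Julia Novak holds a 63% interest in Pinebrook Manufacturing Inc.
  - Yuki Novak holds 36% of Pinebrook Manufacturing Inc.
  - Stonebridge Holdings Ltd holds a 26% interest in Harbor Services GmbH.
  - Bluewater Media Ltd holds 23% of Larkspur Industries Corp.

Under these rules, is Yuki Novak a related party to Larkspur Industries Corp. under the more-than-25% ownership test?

Yes

By spousal attribution (R2), Yuki Novak is treated as also owning Julia Novak's interest in Stonebridge Holdings Ltd, giving 66% + 28% = 94%.
By spousal attribution (R2), Yuki Novak is treated as also owning Julia Novak's interest in Pinebrook Manufacturing Inc, giving 36% + 63% = 99%.
By spousal attribution (R2), Yuki Novak is treated as owning Julia Novak's 24% interest in Larkspur Industries Corp.
Chain via Stonebridge Holdings Ltd → Harbor Services GmbH (R1): 94% × 26% × 12% = 2.9328% of Larkspur Industries Corp.
Chain via Brightpath Logistics SA → Bluewater Media Ltd (R1): 15% × 38% × 23% = 1.311% of Larkspur Industries Corp.
Chain via Pinebrook Manufacturing Inc. → Summit Textiles S.p.A. (R1): 99% × 89% × 22% = 19.3842% of Larkspur Industries Corp.
Direct interest in Larkspur Industries Corp: 24%.
Aggregating (R3): 2.9328% + 1.311% + 19.3842% + 24% = 47.628%.
47.628% exceeds the 25% threshold, so Yuki is a related party to Larkspur Industries Corp.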